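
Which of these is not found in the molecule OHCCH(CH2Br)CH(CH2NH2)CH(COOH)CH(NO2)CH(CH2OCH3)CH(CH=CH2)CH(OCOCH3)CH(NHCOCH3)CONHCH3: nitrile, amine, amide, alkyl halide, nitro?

nitrile

nitro: present (CH(NO2) — –NO2 on an sp³ carbon → nitro (the N=O is not a carbonyl)).
alkyl halide: present (CH(CH2Br) — pendant –CH2X: halogen on sp³ carbon → alkyl halide).
amine: present (CH(CH2NH2) — pendant –CH2NH2: N on sp³ C, no adjacent C=O → amine).
amide: present (CH(NHCOCH3) — pendant –NHC(=O)CH3: N bonded to a carbonyl → amide (not amine)).
nitrile: no segment matches this pattern.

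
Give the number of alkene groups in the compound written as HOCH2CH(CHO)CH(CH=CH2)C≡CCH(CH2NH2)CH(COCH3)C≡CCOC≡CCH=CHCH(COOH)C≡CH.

2

HO– on an sp³ carbon → alcohol.
pendant –CHO: carbonyl C bonded to C and H → aldehyde.
pendant –CH=CH2: C=C double bond → alkene.
C≡C triple bond → alkyne.
pendant –CH2NH2: N on sp³ C, no adjacent C=O → amine.
pendant –COCH3: carbonyl C bonded to two carbons → ketone.
C≡C triple bond → alkyne.
–C(=O)– with carbon on both sides → ketone.
C≡C triple bond → alkyne.
C=C double bond → alkene.
pendant –COOH: carbonyl C bonded to C and –OH → carboxylic acid.
C≡C triple bond → alkyne.
Alkene appears at: CH(CH=CH2), CH=CH → 2.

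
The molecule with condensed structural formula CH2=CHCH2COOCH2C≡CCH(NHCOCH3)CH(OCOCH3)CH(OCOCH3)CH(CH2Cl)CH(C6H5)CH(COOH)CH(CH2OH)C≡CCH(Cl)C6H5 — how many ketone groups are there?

0

C=C double bond → alkene.
–C(=O)–O–C with C on the carbonyl side → ester.
C≡C triple bond → alkyne.
pendant –NHC(=O)CH3: N bonded to a carbonyl → amide (not amine).
pendant –OC(=O)CH3: an acyloxy group → ester.
pendant –OC(=O)CH3: an acyloxy group → ester.
pendant –CH2X: halogen on sp³ carbon → alkyl halide.
pendant –C6H5: benzene ring → arene.
pendant –COOH: carbonyl C bonded to C and –OH → carboxylic acid.
pendant –CH2OH on an sp³ backbone C → alcohol.
C≡C triple bond → alkyne.
halogen on an sp³ carbon → alkyl halide.
–C6H5 phenyl ring → arene.
No segment is a ketone: CH2COOCH2 is ester, not ketone; CH(NHCOCH3) is amide, not ketone; CH(OCOCH3) is ester, not ketone. → 0.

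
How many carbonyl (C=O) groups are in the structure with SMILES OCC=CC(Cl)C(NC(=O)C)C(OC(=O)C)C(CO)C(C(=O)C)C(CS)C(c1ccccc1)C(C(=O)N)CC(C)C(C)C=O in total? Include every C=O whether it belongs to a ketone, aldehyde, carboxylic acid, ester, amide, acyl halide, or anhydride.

CH(NHCOCH3): amide, 1 C=O (running total 1).
CH(OCOCH3): ester, 1 C=O (running total 2).
CH(COCH3): ketone, 1 C=O (running total 3).
CH(CONH2): amide, 1 C=O (running total 4).
CHO: aldehyde, 1 C=O (running total 5).

5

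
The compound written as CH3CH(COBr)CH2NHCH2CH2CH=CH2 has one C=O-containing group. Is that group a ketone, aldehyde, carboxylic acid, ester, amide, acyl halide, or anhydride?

The carbonyl is in the CH(COBr) segment: pendant –C(=O)X: carbonyl C bonded to C and halogen → acyl halide.

acyl halide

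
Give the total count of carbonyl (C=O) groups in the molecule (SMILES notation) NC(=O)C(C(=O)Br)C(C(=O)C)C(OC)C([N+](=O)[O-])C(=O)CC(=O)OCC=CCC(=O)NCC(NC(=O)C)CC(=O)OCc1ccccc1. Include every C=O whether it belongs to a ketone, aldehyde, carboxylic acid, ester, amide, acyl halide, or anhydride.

H2NCO: amide, 1 C=O (running total 1).
CH(COBr): acyl halide, 1 C=O (running total 2).
CH(COCH3): ketone, 1 C=O (running total 3).
CO: ketone, 1 C=O (running total 4).
CH2COOCH2: ester, 1 C=O (running total 5).
CH2CONHCH2: amide, 1 C=O (running total 6).
CH(NHCOCH3): amide, 1 C=O (running total 7).
CH2COOCH2: ester, 1 C=O (running total 8).

8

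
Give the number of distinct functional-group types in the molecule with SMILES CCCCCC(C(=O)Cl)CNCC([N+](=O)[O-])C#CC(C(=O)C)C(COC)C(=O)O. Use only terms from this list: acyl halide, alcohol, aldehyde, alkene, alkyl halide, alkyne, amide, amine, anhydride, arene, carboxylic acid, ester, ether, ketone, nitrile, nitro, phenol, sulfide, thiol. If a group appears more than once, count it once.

7

pendant –C(=O)X: carbonyl C bonded to C and halogen → acyl halide.
C–N–C with sp³ carbons and no adjacent C=O → amine (secondary).
–NO2 on an sp³ carbon → nitro (the N=O is not a carbonyl).
C≡C triple bond → alkyne.
pendant –COCH3: carbonyl C bonded to two carbons → ketone.
pendant –CH2OCH3: C–O–C linkage → ether.
–COOH: carbonyl C bonded to –OH and C → carboxylic acid (the –OH is not a separate alcohol).
Distinct types present: acyl halide, alkyne, amine, carboxylic acid, ether, ketone, nitro.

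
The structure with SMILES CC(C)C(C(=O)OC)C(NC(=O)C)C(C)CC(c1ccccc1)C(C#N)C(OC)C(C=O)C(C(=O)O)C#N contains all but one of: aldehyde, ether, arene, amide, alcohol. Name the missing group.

aldehyde: present (CH(CHO) — pendant –CHO: carbonyl C bonded to C and H → aldehyde).
ether: present (CH(OCH3) — pendant –OCH3: C–O–C with sp³ C, no adjacent C=O → ether).
arene: present (CH(C6H5) — pendant –C6H5: benzene ring → arene).
amide: present (CH(NHCOCH3) — pendant –NHC(=O)CH3: N bonded to a carbonyl → amide (not amine)).
alcohol: absent. In CH(COOH), the –OH sits on a carbonyl carbon, making it part of a carboxylic acid, not an alcohol.

alcohol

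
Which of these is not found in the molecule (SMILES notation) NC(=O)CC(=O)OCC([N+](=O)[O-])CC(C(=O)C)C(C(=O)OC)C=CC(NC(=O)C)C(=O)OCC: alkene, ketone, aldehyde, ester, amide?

aldehyde

ketone: present (CH(COCH3) — pendant –COCH3: carbonyl C bonded to two carbons → ketone).
amide: present (H2NCO — –C(=O)NH2: carbonyl C bonded to C and to N → amide (the N is not a separate amine)).
ester: present (CH2COOCH2 — –C(=O)–O–C with C on the carbonyl side → ester).
alkene: present (CH=CH — C=C double bond → alkene).
aldehyde: absent. In CH(COCH3), the carbonyl carbon is bonded to two carbons, so it is a ketone, not an aldehyde.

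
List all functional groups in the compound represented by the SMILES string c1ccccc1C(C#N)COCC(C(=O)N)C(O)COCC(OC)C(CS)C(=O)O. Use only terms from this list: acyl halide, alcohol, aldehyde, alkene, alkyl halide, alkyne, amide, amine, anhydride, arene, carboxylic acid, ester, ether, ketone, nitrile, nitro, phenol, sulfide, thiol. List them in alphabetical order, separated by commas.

alcohol, amide, arene, carboxylic acid, ether, nitrile, thiol

C6H5– phenyl ring → arene.
pendant –C≡N: nitrile.
C–O–C with sp³ carbons on both sides and no adjacent C=O → ether.
pendant –CONH2: carbonyl C bonded to C and N → amide.
–OH on an sp³ carbon → alcohol (secondary).
C–O–C with sp³ carbons on both sides and no adjacent C=O → ether.
pendant –OCH3: C–O–C with sp³ C, no adjacent C=O → ether.
pendant –CH2SH → thiol.
–COOH: carbonyl C bonded to –OH and C → carboxylic acid (the –OH is not a separate alcohol).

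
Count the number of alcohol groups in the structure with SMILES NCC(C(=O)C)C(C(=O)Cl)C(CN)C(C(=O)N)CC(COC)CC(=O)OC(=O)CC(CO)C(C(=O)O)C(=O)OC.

1

Working along the chain:
  H2NCH2: –NH2 on an sp³ carbon with no adjacent C=O → amine.
  CH(COCH3): pendant –COCH3: carbonyl C bonded to two carbons → ketone.
  CH(COCl): pendant –C(=O)X: carbonyl C bonded to C and halogen → acyl halide.
  CH(CH2NH2): pendant –CH2NH2: N on sp³ C, no adjacent C=O → amine.
  CH(CONH2): pendant –CONH2: carbonyl C bonded to C and N → amide.
  CH(CH2OCH3): pendant –CH2OCH3: C–O–C linkage → ether.
  CH2CO-O-COCH2: two acyl groups sharing one oxygen, –C(=O)–O–C(=O)– → anhydride.
  CH(CH2OH): pendant –CH2OH on an sp³ backbone C → alcohol.
  CH(COOH): pendant –COOH: carbonyl C bonded to C and –OH → carboxylic acid.
  COOCH3: –C(=O)OCH3: carbonyl C bonded to C and to –OCH3 → ester (not ketone + ether).
Alcohol appears at: CH(CH2OH) → 1.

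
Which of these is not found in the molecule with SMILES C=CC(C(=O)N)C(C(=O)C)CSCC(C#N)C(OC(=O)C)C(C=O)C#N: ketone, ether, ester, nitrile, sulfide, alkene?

ester: present (CH(OCOCH3) — pendant –OC(=O)CH3: an acyloxy group → ester).
ketone: present (CH(COCH3) — pendant –COCH3: carbonyl C bonded to two carbons → ketone).
nitrile: present (CH(CN) — pendant –C≡N: nitrile).
alkene: present (CH2=CH — C=C double bond → alkene).
sulfide: present (CH2SCH2 — C–S–C linkage → sulfide (thioether)).
ether: absent. In CH(OCOCH3), the C–O–C oxygen is adjacent to a C=O, so it belongs to an ester, not an ether.

ether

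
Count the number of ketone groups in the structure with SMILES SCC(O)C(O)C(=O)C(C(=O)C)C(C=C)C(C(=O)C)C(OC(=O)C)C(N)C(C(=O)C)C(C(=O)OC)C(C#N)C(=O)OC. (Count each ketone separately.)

4

–SH on an sp³ carbon → thiol.
–OH on an sp³ carbon → alcohol (secondary).
–OH on an sp³ carbon → alcohol (secondary).
–C(=O)– with carbon on both sides → ketone.
pendant –COCH3: carbonyl C bonded to two carbons → ketone.
pendant –CH=CH2: C=C double bond → alkene.
pendant –COCH3: carbonyl C bonded to two carbons → ketone.
pendant –OC(=O)CH3: an acyloxy group → ester.
–NH2 on an sp³ carbon with no adjacent C=O → amine.
pendant –COCH3: carbonyl C bonded to two carbons → ketone.
pendant –COOCH3: carbonyl C bonded to C and –OCH3 → ester.
pendant –C≡N: nitrile.
–C(=O)OCH3: carbonyl C bonded to C and to –OCH3 → ester (not ketone + ether).
Ketone appears at: CO, CH(COCH3), CH(COCH3), CH(COCH3) → 4.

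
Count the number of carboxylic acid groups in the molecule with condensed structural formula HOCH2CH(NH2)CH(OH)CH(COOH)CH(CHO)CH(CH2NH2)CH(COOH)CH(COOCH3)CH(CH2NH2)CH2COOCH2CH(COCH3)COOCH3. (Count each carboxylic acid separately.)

Working along the chain:
  HOCH2: HO– on an sp³ carbon → alcohol.
  CH(NH2): –NH2 on an sp³ carbon with no adjacent C=O → amine.
  CH(OH): –OH on an sp³ carbon → alcohol (secondary).
  CH(COOH): pendant –COOH: carbonyl C bonded to C and –OH → carboxylic acid.
  CH(CHO): pendant –CHO: carbonyl C bonded to C and H → aldehyde.
  CH(CH2NH2): pendant –CH2NH2: N on sp³ C, no adjacent C=O → amine.
  CH(COOH): pendant –COOH: carbonyl C bonded to C and –OH → carboxylic acid.
  CH(COOCH3): pendant –COOCH3: carbonyl C bonded to C and –OCH3 → ester.
  CH(CH2NH2): pendant –CH2NH2: N on sp³ C, no adjacent C=O → amine.
  CH2COOCH2: –C(=O)–O–C with C on the carbonyl side → ester.
  CH(COCH3): pendant –COCH3: carbonyl C bonded to two carbons → ketone.
  COOCH3: –C(=O)OCH3: carbonyl C bonded to C and to –OCH3 → ester (not ketone + ether).
Carboxylic acid appears at: CH(COOH), CH(COOH) → 2.

2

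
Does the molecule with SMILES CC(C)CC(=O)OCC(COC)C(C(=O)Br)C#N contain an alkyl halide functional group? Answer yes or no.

no

–C(=O)–O–C with C on the carbonyl side → ester.
pendant –CH2OCH3: C–O–C linkage → ether.
pendant –C(=O)X: carbonyl C bonded to C and halogen → acyl halide.
–C≡N: carbon triple-bonded to nitrogen → nitrile.
In CH(COBr), the halogen is on a carbonyl carbon, which makes it an acyl halide, not an alkyl halide.
The groups actually present are: acyl halide, ester, ether, nitrile.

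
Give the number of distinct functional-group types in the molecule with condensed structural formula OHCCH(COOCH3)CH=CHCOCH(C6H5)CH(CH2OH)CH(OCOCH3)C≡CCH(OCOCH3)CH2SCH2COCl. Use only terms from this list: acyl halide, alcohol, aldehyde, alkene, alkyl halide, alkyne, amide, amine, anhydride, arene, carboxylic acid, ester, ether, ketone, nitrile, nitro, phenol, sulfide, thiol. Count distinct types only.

Taking each segment in turn:
  OHC: terminal –CHO: carbonyl C bonded to H and C → aldehyde.
  CH(COOCH3): pendant –COOCH3: carbonyl C bonded to C and –OCH3 → ester.
  CH=CH: C=C double bond → alkene.
  CO: –C(=O)– with carbon on both sides → ketone.
  CH(C6H5): pendant –C6H5: benzene ring → arene.
  CH(CH2OH): pendant –CH2OH on an sp³ backbone C → alcohol.
  CH(OCOCH3): pendant –OC(=O)CH3: an acyloxy group → ester.
  C≡C: C≡C triple bond → alkyne.
  CH(OCOCH3): pendant –OC(=O)CH3: an acyloxy group → ester.
  CH2SCH2: C–S–C linkage → sulfide (thioether).
  COCl: –C(=O)Cl: carbonyl C bonded to C and to a halogen → acyl halide (not alkyl halide).
Distinct types present: acyl halide, alcohol, aldehyde, alkene, alkyne, arene, ester, ketone, sulfide.

9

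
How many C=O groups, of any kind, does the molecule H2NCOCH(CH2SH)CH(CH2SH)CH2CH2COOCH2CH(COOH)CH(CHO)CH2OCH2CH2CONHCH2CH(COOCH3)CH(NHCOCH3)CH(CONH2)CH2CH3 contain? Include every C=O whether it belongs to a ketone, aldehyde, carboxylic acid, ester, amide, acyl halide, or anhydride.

H2NCO: amide, 1 C=O (running total 1).
CH2COOCH2: ester, 1 C=O (running total 2).
CH(COOH): carboxylic acid, 1 C=O (running total 3).
CH(CHO): aldehyde, 1 C=O (running total 4).
CH2CONHCH2: amide, 1 C=O (running total 5).
CH(COOCH3): ester, 1 C=O (running total 6).
CH(NHCOCH3): amide, 1 C=O (running total 7).
CH(CONH2): amide, 1 C=O (running total 8).

8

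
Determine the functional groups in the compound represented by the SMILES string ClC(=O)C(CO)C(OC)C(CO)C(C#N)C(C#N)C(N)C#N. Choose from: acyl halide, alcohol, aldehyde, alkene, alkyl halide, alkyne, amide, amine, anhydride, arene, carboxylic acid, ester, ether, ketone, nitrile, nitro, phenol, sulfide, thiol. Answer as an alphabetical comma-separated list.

acyl halide, alcohol, amine, ether, nitrile

Reading the structure from left to right:
  ClCO: –C(=O)Cl: carbonyl C bonded to C and to a halogen → acyl halide (not alkyl halide).
  CH(CH2OH): pendant –CH2OH on an sp³ backbone C → alcohol.
  CH(OCH3): pendant –OCH3: C–O–C with sp³ C, no adjacent C=O → ether.
  CH(CH2OH): pendant –CH2OH on an sp³ backbone C → alcohol.
  CH(CN): pendant –C≡N: nitrile.
  CH(CN): pendant –C≡N: nitrile.
  CH(NH2): –NH2 on an sp³ carbon with no adjacent C=O → amine.
  CN: –C≡N: carbon triple-bonded to nitrogen → nitrile.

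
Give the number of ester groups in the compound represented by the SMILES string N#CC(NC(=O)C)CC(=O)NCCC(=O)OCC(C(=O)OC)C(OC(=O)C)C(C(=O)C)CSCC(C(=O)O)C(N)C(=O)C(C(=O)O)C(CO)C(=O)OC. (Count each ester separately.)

4

Taking each segment in turn:
  N≡C: N≡C–: carbon triple-bonded to nitrogen → nitrile.
  CH(NHCOCH3): pendant –NHC(=O)CH3: N bonded to a carbonyl → amide (not amine).
  CH2CONHCH2: –C(=O)–N– linkage → amide (the N is not an amine).
  CH2COOCH2: –C(=O)–O–C with C on the carbonyl side → ester.
  CH(COOCH3): pendant –COOCH3: carbonyl C bonded to C and –OCH3 → ester.
  CH(OCOCH3): pendant –OC(=O)CH3: an acyloxy group → ester.
  CH(COCH3): pendant –COCH3: carbonyl C bonded to two carbons → ketone.
  CH2SCH2: C–S–C linkage → sulfide (thioether).
  CH(COOH): pendant –COOH: carbonyl C bonded to C and –OH → carboxylic acid.
  CH(NH2): –NH2 on an sp³ carbon with no adjacent C=O → amine.
  CO: –C(=O)– with carbon on both sides → ketone.
  CH(COOH): pendant –COOH: carbonyl C bonded to C and –OH → carboxylic acid.
  CH(CH2OH): pendant –CH2OH on an sp³ backbone C → alcohol.
  COOCH3: –C(=O)OCH3: carbonyl C bonded to C and to –OCH3 → ester (not ketone + ether).
Ester appears at: CH2COOCH2, CH(COOCH3), CH(OCOCH3), COOCH3 → 4.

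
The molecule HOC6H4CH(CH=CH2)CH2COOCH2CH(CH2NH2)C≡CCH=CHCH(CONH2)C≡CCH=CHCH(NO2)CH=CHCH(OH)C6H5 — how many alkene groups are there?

–OH attached directly to an aromatic ring → phenol (not alcohol); the ring itself is an arene.
pendant –CH=CH2: C=C double bond → alkene.
–C(=O)–O–C with C on the carbonyl side → ester.
pendant –CH2NH2: N on sp³ C, no adjacent C=O → amine.
C≡C triple bond → alkyne.
C=C double bond → alkene.
pendant –CONH2: carbonyl C bonded to C and N → amide.
C≡C triple bond → alkyne.
C=C double bond → alkene.
–NO2 on an sp³ carbon → nitro (the N=O is not a carbonyl).
C=C double bond → alkene.
–OH on an sp³ carbon → alcohol (secondary).
–C6H5 phenyl ring → arene.
Alkene appears at: CH(CH=CH2), CH=CH, CH=CH, CH=CH → 4.

4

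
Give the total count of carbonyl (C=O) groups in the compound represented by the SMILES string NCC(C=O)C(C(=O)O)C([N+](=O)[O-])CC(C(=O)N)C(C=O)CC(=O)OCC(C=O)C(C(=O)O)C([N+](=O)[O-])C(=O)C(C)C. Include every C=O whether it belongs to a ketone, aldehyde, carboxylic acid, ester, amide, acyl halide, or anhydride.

CH(CHO): aldehyde, 1 C=O (running total 1).
CH(COOH): carboxylic acid, 1 C=O (running total 2).
CH(CONH2): amide, 1 C=O (running total 3).
CH(CHO): aldehyde, 1 C=O (running total 4).
CH2COOCH2: ester, 1 C=O (running total 5).
CH(CHO): aldehyde, 1 C=O (running total 6).
CH(COOH): carboxylic acid, 1 C=O (running total 7).
CO: ketone, 1 C=O (running total 8).

8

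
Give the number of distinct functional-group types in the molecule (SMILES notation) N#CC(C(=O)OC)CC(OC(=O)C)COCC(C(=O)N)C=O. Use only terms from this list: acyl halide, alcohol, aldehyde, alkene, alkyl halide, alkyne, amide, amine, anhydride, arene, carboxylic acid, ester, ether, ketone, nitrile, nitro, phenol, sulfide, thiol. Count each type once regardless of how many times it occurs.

Taking each segment in turn:
  N≡C: N≡C–: carbon triple-bonded to nitrogen → nitrile.
  CH(COOCH3): pendant –COOCH3: carbonyl C bonded to C and –OCH3 → ester.
  CH(OCOCH3): pendant –OC(=O)CH3: an acyloxy group → ester.
  CH2OCH2: C–O–C with sp³ carbons on both sides and no adjacent C=O → ether.
  CH(CONH2): pendant –CONH2: carbonyl C bonded to C and N → amide.
  CHO: terminal –CHO: carbonyl C bonded to H and C → aldehyde.
Distinct types present: aldehyde, amide, ester, ether, nitrile.

5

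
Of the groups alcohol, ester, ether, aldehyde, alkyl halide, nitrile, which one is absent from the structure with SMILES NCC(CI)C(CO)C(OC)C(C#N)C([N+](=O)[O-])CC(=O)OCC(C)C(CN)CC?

ether: present (CH(OCH3) — pendant –OCH3: C–O–C with sp³ C, no adjacent C=O → ether).
nitrile: present (CH(CN) — pendant –C≡N: nitrile).
ester: present (CH2COOCH2 — –C(=O)–O–C with C on the carbonyl side → ester).
alcohol: present (CH(CH2OH) — pendant –CH2OH on an sp³ backbone C → alcohol).
alkyl halide: present (CH(CH2I) — pendant –CH2X: halogen on sp³ carbon → alkyl halide).
aldehyde: no segment matches this pattern.

aldehyde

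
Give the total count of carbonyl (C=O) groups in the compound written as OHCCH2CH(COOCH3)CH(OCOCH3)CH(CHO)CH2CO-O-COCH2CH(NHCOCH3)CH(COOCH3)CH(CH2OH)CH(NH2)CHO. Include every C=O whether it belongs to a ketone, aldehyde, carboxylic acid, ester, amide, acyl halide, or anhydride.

OHC: aldehyde, 1 C=O (running total 1).
CH(COOCH3): ester, 1 C=O (running total 2).
CH(OCOCH3): ester, 1 C=O (running total 3).
CH(CHO): aldehyde, 1 C=O (running total 4).
CH2CO-O-COCH2: anhydride, 2 C=O (running total 6).
CH(NHCOCH3): amide, 1 C=O (running total 7).
CH(COOCH3): ester, 1 C=O (running total 8).
CHO: aldehyde, 1 C=O (running total 9).

9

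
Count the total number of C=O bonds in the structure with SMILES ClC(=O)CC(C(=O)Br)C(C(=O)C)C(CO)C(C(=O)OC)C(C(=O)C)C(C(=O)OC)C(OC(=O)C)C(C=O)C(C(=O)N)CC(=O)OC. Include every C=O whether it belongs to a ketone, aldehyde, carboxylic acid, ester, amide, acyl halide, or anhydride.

10

ClCO: acyl halide, 1 C=O (running total 1).
CH(COBr): acyl halide, 1 C=O (running total 2).
CH(COCH3): ketone, 1 C=O (running total 3).
CH(COOCH3): ester, 1 C=O (running total 4).
CH(COCH3): ketone, 1 C=O (running total 5).
CH(COOCH3): ester, 1 C=O (running total 6).
CH(OCOCH3): ester, 1 C=O (running total 7).
CH(CHO): aldehyde, 1 C=O (running total 8).
CH(CONH2): amide, 1 C=O (running total 9).
COOCH3: ester, 1 C=O (running total 10).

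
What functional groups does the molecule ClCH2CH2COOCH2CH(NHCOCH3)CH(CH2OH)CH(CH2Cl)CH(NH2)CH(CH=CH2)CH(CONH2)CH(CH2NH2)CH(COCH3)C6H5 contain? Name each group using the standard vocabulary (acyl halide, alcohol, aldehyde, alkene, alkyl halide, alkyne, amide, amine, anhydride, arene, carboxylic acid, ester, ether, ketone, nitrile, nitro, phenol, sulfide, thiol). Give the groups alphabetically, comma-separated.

alcohol, alkene, alkyl halide, amide, amine, arene, ester, ketone

halogen on an sp³ carbon → alkyl halide.
–C(=O)–O–C with C on the carbonyl side → ester.
pendant –NHC(=O)CH3: N bonded to a carbonyl → amide (not amine).
pendant –CH2OH on an sp³ backbone C → alcohol.
pendant –CH2X: halogen on sp³ carbon → alkyl halide.
–NH2 on an sp³ carbon with no adjacent C=O → amine.
pendant –CH=CH2: C=C double bond → alkene.
pendant –CONH2: carbonyl C bonded to C and N → amide.
pendant –CH2NH2: N on sp³ C, no adjacent C=O → amine.
pendant –COCH3: carbonyl C bonded to two carbons → ketone.
–C6H5 phenyl ring → arene.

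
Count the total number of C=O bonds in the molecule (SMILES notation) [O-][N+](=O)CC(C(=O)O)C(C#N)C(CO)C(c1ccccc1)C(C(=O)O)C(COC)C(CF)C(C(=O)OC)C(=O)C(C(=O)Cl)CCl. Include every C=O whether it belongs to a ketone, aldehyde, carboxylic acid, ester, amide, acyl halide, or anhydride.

CH(COOH): carboxylic acid, 1 C=O (running total 1).
CH(COOH): carboxylic acid, 1 C=O (running total 2).
CH(COOCH3): ester, 1 C=O (running total 3).
CO: ketone, 1 C=O (running total 4).
CH(COCl): acyl halide, 1 C=O (running total 5).

5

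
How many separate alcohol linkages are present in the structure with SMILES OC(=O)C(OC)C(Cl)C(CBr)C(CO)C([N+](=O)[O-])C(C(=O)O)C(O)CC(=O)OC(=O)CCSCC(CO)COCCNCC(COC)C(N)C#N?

3

Reading the structure from left to right:
  HOOC: –COOH: carbonyl C bonded to –OH and C → carboxylic acid (the –OH is not a separate alcohol).
  CH(OCH3): pendant –OCH3: C–O–C with sp³ C, no adjacent C=O → ether.
  CH(Cl): halogen on an sp³ carbon → alkyl halide.
  CH(CH2Br): pendant –CH2X: halogen on sp³ carbon → alkyl halide.
  CH(CH2OH): pendant –CH2OH on an sp³ backbone C → alcohol.
  CH(NO2): –NO2 on an sp³ carbon → nitro (the N=O is not a carbonyl).
  CH(COOH): pendant –COOH: carbonyl C bonded to C and –OH → carboxylic acid.
  CH(OH): –OH on an sp³ carbon → alcohol (secondary).
  CH2CO-O-COCH2: two acyl groups sharing one oxygen, –C(=O)–O–C(=O)– → anhydride.
  CH2SCH2: C–S–C linkage → sulfide (thioether).
  CH(CH2OH): pendant –CH2OH on an sp³ backbone C → alcohol.
  CH2OCH2: C–O–C with sp³ carbons on both sides and no adjacent C=O → ether.
  CH2NHCH2: C–N–C with sp³ carbons and no adjacent C=O → amine (secondary).
  CH(CH2OCH3): pendant –CH2OCH3: C–O–C linkage → ether.
  CH(NH2): –NH2 on an sp³ carbon with no adjacent C=O → amine.
  CN: –C≡N: carbon triple-bonded to nitrogen → nitrile.
Alcohol appears at: CH(CH2OH), CH(OH), CH(CH2OH) → 3.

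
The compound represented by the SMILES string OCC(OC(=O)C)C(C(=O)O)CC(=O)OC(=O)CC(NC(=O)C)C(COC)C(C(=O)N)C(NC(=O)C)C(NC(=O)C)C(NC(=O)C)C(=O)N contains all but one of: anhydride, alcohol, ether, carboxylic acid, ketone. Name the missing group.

anhydride: present (CH2CO-O-COCH2 — two acyl groups sharing one oxygen, –C(=O)–O–C(=O)– → anhydride).
alcohol: present (HOCH2 — HO– on an sp³ carbon → alcohol).
ether: present (CH(CH2OCH3) — pendant –CH2OCH3: C–O–C linkage → ether).
carboxylic acid: present (CH(COOH) — pendant –COOH: carbonyl C bonded to C and –OH → carboxylic acid).
ketone: absent. In CH(OCOCH3), the C=O is bonded to an –O–C group, which defines an ester, not a ketone. In each of CH(NHCOCH3), CH(CONH2) and CONH2, the C=O is bonded to nitrogen, which defines an amide, not a ketone. In CH(COOH), the C=O bears an –OH, making it a carboxylic acid rather than a ketone. In CH2CO-O-COCH2, the two C=O groups share a bridging oxygen, which is an anhydride linkage, not a ketone.

ketone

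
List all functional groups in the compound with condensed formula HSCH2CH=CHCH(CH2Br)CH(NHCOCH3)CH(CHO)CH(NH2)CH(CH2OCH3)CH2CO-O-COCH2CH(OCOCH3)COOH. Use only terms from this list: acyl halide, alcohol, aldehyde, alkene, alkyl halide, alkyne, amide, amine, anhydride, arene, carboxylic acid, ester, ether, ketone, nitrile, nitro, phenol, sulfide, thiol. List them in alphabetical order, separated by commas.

aldehyde, alkene, alkyl halide, amide, amine, anhydride, carboxylic acid, ester, ether, thiol

–SH on an sp³ carbon → thiol.
C=C double bond → alkene.
pendant –CH2X: halogen on sp³ carbon → alkyl halide.
pendant –NHC(=O)CH3: N bonded to a carbonyl → amide (not amine).
pendant –CHO: carbonyl C bonded to C and H → aldehyde.
–NH2 on an sp³ carbon with no adjacent C=O → amine.
pendant –CH2OCH3: C–O–C linkage → ether.
two acyl groups sharing one oxygen, –C(=O)–O–C(=O)– → anhydride.
pendant –OC(=O)CH3: an acyloxy group → ester.
–COOH: carbonyl C bonded to –OH and C → carboxylic acid (the –OH is not a separate alcohol).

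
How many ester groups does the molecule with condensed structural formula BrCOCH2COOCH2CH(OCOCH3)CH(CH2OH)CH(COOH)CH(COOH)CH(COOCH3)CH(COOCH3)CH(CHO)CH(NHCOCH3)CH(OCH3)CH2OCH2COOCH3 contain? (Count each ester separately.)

Reading the structure from left to right:
  BrCO: –C(=O)Br: carbonyl C bonded to C and to a halogen → acyl halide (not alkyl halide).
  CH2COOCH2: –C(=O)–O–C with C on the carbonyl side → ester.
  CH(OCOCH3): pendant –OC(=O)CH3: an acyloxy group → ester.
  CH(CH2OH): pendant –CH2OH on an sp³ backbone C → alcohol.
  CH(COOH): pendant –COOH: carbonyl C bonded to C and –OH → carboxylic acid.
  CH(COOH): pendant –COOH: carbonyl C bonded to C and –OH → carboxylic acid.
  CH(COOCH3): pendant –COOCH3: carbonyl C bonded to C and –OCH3 → ester.
  CH(COOCH3): pendant –COOCH3: carbonyl C bonded to C and –OCH3 → ester.
  CH(CHO): pendant –CHO: carbonyl C bonded to C and H → aldehyde.
  CH(NHCOCH3): pendant –NHC(=O)CH3: N bonded to a carbonyl → amide (not amine).
  CH(OCH3): pendant –OCH3: C–O–C with sp³ C, no adjacent C=O → ether.
  CH2OCH2: C–O–C with sp³ carbons on both sides and no adjacent C=O → ether.
  COOCH3: –C(=O)OCH3: carbonyl C bonded to C and to –OCH3 → ester (not ketone + ether).
Ester appears at: CH2COOCH2, CH(OCOCH3), CH(COOCH3), CH(COOCH3), COOCH3 → 5.

5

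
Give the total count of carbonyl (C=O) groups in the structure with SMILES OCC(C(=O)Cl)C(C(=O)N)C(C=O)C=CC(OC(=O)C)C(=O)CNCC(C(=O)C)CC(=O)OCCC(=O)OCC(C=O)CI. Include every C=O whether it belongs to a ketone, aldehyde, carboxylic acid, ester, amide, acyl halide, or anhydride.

9

CH(COCl): acyl halide, 1 C=O (running total 1).
CH(CONH2): amide, 1 C=O (running total 2).
CH(CHO): aldehyde, 1 C=O (running total 3).
CH(OCOCH3): ester, 1 C=O (running total 4).
CO: ketone, 1 C=O (running total 5).
CH(COCH3): ketone, 1 C=O (running total 6).
CH2COOCH2: ester, 1 C=O (running total 7).
CH2COOCH2: ester, 1 C=O (running total 8).
CH(CHO): aldehyde, 1 C=O (running total 9).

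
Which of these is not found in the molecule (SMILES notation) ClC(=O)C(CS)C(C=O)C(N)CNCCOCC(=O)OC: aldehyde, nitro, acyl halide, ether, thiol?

thiol: present (CH(CH2SH) — pendant –CH2SH → thiol).
ether: present (CH2OCH2 — C–O–C with sp³ carbons on both sides and no adjacent C=O → ether).
acyl halide: present (ClCO — –C(=O)Cl: carbonyl C bonded to C and to a halogen → acyl halide (not alkyl halide)).
aldehyde: present (CH(CHO) — pendant –CHO: carbonyl C bonded to C and H → aldehyde).
nitro: no segment matches this pattern.

nitro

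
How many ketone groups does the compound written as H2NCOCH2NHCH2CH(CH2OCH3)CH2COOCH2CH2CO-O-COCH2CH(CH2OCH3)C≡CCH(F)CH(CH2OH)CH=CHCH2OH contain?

–C(=O)NH2: carbonyl C bonded to C and to N → amide (the N is not a separate amine).
C–N–C with sp³ carbons and no adjacent C=O → amine (secondary).
pendant –CH2OCH3: C–O–C linkage → ether.
–C(=O)–O–C with C on the carbonyl side → ester.
two acyl groups sharing one oxygen, –C(=O)–O–C(=O)– → anhydride.
pendant –CH2OCH3: C–O–C linkage → ether.
C≡C triple bond → alkyne.
halogen on an sp³ carbon → alkyl halide.
pendant –CH2OH on an sp³ backbone C → alcohol.
C=C double bond → alkene.
–OH on an sp³ carbon → alcohol.
No segment is a ketone: H2NCO is amide, not ketone; CH2COOCH2 is ester, not ketone; CH2CO-O-COCH2 is anhydride, not ketone. → 0.

0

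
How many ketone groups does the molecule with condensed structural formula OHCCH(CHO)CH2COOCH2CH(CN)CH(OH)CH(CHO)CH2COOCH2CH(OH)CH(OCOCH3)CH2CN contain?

Reading the structure from left to right:
  OHC: terminal –CHO: carbonyl C bonded to H and C → aldehyde.
  CH(CHO): pendant –CHO: carbonyl C bonded to C and H → aldehyde.
  CH2COOCH2: –C(=O)–O–C with C on the carbonyl side → ester.
  CH(CN): pendant –C≡N: nitrile.
  CH(OH): –OH on an sp³ carbon → alcohol (secondary).
  CH(CHO): pendant –CHO: carbonyl C bonded to C and H → aldehyde.
  CH2COOCH2: –C(=O)–O–C with C on the carbonyl side → ester.
  CH(OH): –OH on an sp³ carbon → alcohol (secondary).
  CH(OCOCH3): pendant –OC(=O)CH3: an acyloxy group → ester.
  CN: –C≡N: carbon triple-bonded to nitrogen → nitrile.
No segment is a ketone: OHC is aldehyde, not ketone; CH(CHO) is aldehyde, not ketone; CH2COOCH2 is ester, not ketone. → 0.

0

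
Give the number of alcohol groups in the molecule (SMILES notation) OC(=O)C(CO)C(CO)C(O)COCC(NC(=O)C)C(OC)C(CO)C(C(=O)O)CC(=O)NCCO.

Taking each segment in turn:
  HOOC: –COOH: carbonyl C bonded to –OH and C → carboxylic acid (the –OH is not a separate alcohol).
  CH(CH2OH): pendant –CH2OH on an sp³ backbone C → alcohol.
  CH(CH2OH): pendant –CH2OH on an sp³ backbone C → alcohol.
  CH(OH): –OH on an sp³ carbon → alcohol (secondary).
  CH2OCH2: C–O–C with sp³ carbons on both sides and no adjacent C=O → ether.
  CH(NHCOCH3): pendant –NHC(=O)CH3: N bonded to a carbonyl → amide (not amine).
  CH(OCH3): pendant –OCH3: C–O–C with sp³ C, no adjacent C=O → ether.
  CH(CH2OH): pendant –CH2OH on an sp³ backbone C → alcohol.
  CH(COOH): pendant –COOH: carbonyl C bonded to C and –OH → carboxylic acid.
  CH2CONHCH2: –C(=O)–N– linkage → amide (the N is not an amine).
  CH2OH: –OH on an sp³ carbon → alcohol.
Alcohol appears at: CH(CH2OH), CH(CH2OH), CH(OH), CH(CH2OH), CH2OH → 5.

5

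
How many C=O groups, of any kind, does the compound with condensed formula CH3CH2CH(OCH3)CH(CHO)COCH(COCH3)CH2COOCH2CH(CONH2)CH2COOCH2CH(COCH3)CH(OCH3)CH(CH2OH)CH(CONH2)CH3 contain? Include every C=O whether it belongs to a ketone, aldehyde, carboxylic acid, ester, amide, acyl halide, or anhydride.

8

CH(CHO): aldehyde, 1 C=O (running total 1).
CO: ketone, 1 C=O (running total 2).
CH(COCH3): ketone, 1 C=O (running total 3).
CH2COOCH2: ester, 1 C=O (running total 4).
CH(CONH2): amide, 1 C=O (running total 5).
CH2COOCH2: ester, 1 C=O (running total 6).
CH(COCH3): ketone, 1 C=O (running total 7).
CH(CONH2): amide, 1 C=O (running total 8).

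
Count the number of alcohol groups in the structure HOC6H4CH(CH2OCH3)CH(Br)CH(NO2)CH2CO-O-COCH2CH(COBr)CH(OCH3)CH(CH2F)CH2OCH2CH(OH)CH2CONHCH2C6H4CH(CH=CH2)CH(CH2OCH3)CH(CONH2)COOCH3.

Working along the chain:
  HOC6H4: –OH attached directly to an aromatic ring → phenol (not alcohol); the ring itself is an arene.
  CH(CH2OCH3): pendant –CH2OCH3: C–O–C linkage → ether.
  CH(Br): halogen on an sp³ carbon → alkyl halide.
  CH(NO2): –NO2 on an sp³ carbon → nitro (the N=O is not a carbonyl).
  CH2CO-O-COCH2: two acyl groups sharing one oxygen, –C(=O)–O–C(=O)– → anhydride.
  CH(COBr): pendant –C(=O)X: carbonyl C bonded to C and halogen → acyl halide.
  CH(OCH3): pendant –OCH3: C–O–C with sp³ C, no adjacent C=O → ether.
  CH(CH2F): pendant –CH2X: halogen on sp³ carbon → alkyl halide.
  CH2OCH2: C–O–C with sp³ carbons on both sides and no adjacent C=O → ether.
  CH(OH): –OH on an sp³ carbon → alcohol (secondary).
  CH2CONHCH2: –C(=O)–N– linkage → amide (the N is not an amine).
  C6H4: para-disubstituted benzene ring → arene.
  CH(CH=CH2): pendant –CH=CH2: C=C double bond → alkene.
  CH(CH2OCH3): pendant –CH2OCH3: C–O–C linkage → ether.
  CH(CONH2): pendant –CONH2: carbonyl C bonded to C and N → amide.
  COOCH3: –C(=O)OCH3: carbonyl C bonded to C and to –OCH3 → ester (not ketone + ether).
Alcohol appears at: CH(OH) → 1.

1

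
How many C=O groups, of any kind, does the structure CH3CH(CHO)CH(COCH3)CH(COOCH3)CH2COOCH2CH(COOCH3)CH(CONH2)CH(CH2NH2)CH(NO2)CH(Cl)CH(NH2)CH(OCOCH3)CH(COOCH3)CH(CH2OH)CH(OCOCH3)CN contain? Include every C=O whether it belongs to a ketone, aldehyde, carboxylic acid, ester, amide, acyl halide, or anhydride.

9

CH(CHO): aldehyde, 1 C=O (running total 1).
CH(COCH3): ketone, 1 C=O (running total 2).
CH(COOCH3): ester, 1 C=O (running total 3).
CH2COOCH2: ester, 1 C=O (running total 4).
CH(COOCH3): ester, 1 C=O (running total 5).
CH(CONH2): amide, 1 C=O (running total 6).
CH(OCOCH3): ester, 1 C=O (running total 7).
CH(COOCH3): ester, 1 C=O (running total 8).
CH(OCOCH3): ester, 1 C=O (running total 9).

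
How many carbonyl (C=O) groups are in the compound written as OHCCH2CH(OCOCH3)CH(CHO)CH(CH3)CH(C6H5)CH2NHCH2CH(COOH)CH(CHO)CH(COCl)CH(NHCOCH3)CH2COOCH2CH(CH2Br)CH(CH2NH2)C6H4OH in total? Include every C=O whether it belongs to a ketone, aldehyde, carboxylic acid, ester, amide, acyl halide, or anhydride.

OHC: aldehyde, 1 C=O (running total 1).
CH(OCOCH3): ester, 1 C=O (running total 2).
CH(CHO): aldehyde, 1 C=O (running total 3).
CH(COOH): carboxylic acid, 1 C=O (running total 4).
CH(CHO): aldehyde, 1 C=O (running total 5).
CH(COCl): acyl halide, 1 C=O (running total 6).
CH(NHCOCH3): amide, 1 C=O (running total 7).
CH2COOCH2: ester, 1 C=O (running total 8).

8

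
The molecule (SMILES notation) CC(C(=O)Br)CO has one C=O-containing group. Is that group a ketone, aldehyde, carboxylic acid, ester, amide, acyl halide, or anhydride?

acyl halide

The carbonyl is in the CH(COBr) segment: pendant –C(=O)X: carbonyl C bonded to C and halogen → acyl halide.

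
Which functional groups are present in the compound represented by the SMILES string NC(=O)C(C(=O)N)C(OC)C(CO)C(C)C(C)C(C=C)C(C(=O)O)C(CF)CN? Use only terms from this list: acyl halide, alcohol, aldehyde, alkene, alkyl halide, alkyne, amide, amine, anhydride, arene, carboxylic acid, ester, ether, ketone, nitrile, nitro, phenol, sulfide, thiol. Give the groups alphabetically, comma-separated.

–C(=O)NH2: carbonyl C bonded to C and to N → amide (the N is not a separate amine).
pendant –CONH2: carbonyl C bonded to C and N → amide.
pendant –OCH3: C–O–C with sp³ C, no adjacent C=O → ether.
pendant –CH2OH on an sp³ backbone C → alcohol.
pendant –CH=CH2: C=C double bond → alkene.
pendant –COOH: carbonyl C bonded to C and –OH → carboxylic acid.
pendant –CH2X: halogen on sp³ carbon → alkyl halide.
–NH2 on an sp³ carbon with no adjacent C=O → amine.

alcohol, alkene, alkyl halide, amide, amine, carboxylic acid, ether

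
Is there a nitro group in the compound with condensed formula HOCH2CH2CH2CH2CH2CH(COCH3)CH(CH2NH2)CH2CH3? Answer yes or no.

HO– on an sp³ carbon → alcohol.
pendant –COCH3: carbonyl C bonded to two carbons → ketone.
pendant –CH2NH2: N on sp³ C, no adjacent C=O → amine.
The groups actually present are: alcohol, amine, ketone.

no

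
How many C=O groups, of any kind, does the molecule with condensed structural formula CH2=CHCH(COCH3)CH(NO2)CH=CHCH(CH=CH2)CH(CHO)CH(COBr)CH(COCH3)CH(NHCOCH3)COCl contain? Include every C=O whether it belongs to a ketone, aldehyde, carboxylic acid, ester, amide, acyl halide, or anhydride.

CH(COCH3): ketone, 1 C=O (running total 1).
CH(CHO): aldehyde, 1 C=O (running total 2).
CH(COBr): acyl halide, 1 C=O (running total 3).
CH(COCH3): ketone, 1 C=O (running total 4).
CH(NHCOCH3): amide, 1 C=O (running total 5).
COCl: acyl halide, 1 C=O (running total 6).

6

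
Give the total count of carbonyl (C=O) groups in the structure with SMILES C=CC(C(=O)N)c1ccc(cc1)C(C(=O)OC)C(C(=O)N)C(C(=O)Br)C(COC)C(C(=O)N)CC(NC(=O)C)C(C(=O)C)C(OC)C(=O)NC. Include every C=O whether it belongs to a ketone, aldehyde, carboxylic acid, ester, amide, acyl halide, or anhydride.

CH(CONH2): amide, 1 C=O (running total 1).
CH(COOCH3): ester, 1 C=O (running total 2).
CH(CONH2): amide, 1 C=O (running total 3).
CH(COBr): acyl halide, 1 C=O (running total 4).
CH(CONH2): amide, 1 C=O (running total 5).
CH(NHCOCH3): amide, 1 C=O (running total 6).
CH(COCH3): ketone, 1 C=O (running total 7).
CONHCH3: amide, 1 C=O (running total 8).

8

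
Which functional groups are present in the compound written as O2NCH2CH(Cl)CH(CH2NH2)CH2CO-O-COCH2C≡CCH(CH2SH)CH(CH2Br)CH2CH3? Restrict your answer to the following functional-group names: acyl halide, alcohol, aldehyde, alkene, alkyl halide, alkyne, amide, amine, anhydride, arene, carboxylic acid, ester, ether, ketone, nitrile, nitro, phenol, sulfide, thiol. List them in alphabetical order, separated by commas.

–NO2 on carbon → nitro group.
halogen on an sp³ carbon → alkyl halide.
pendant –CH2NH2: N on sp³ C, no adjacent C=O → amine.
two acyl groups sharing one oxygen, –C(=O)–O–C(=O)– → anhydride.
C≡C triple bond → alkyne.
pendant –CH2SH → thiol.
pendant –CH2X: halogen on sp³ carbon → alkyl halide.

alkyl halide, alkyne, amine, anhydride, nitro, thiol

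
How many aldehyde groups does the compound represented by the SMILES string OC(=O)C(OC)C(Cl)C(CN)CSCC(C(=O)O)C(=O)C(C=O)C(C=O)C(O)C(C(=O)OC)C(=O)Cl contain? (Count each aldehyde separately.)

2

–COOH: carbonyl C bonded to –OH and C → carboxylic acid (the –OH is not a separate alcohol).
pendant –OCH3: C–O–C with sp³ C, no adjacent C=O → ether.
halogen on an sp³ carbon → alkyl halide.
pendant –CH2NH2: N on sp³ C, no adjacent C=O → amine.
C–S–C linkage → sulfide (thioether).
pendant –COOH: carbonyl C bonded to C and –OH → carboxylic acid.
–C(=O)– with carbon on both sides → ketone.
pendant –CHO: carbonyl C bonded to C and H → aldehyde.
pendant –CHO: carbonyl C bonded to C and H → aldehyde.
–OH on an sp³ carbon → alcohol (secondary).
pendant –COOCH3: carbonyl C bonded to C and –OCH3 → ester.
–C(=O)Cl: carbonyl C bonded to C and to a halogen → acyl halide (not alkyl halide).
Aldehyde appears at: CH(CHO), CH(CHO) → 2.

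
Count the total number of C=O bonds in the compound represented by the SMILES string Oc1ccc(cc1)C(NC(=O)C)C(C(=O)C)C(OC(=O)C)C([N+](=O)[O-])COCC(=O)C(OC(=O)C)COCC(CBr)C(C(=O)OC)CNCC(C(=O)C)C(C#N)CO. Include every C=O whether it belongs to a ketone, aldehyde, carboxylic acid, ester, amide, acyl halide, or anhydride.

CH(NHCOCH3): amide, 1 C=O (running total 1).
CH(COCH3): ketone, 1 C=O (running total 2).
CH(OCOCH3): ester, 1 C=O (running total 3).
CO: ketone, 1 C=O (running total 4).
CH(OCOCH3): ester, 1 C=O (running total 5).
CH(COOCH3): ester, 1 C=O (running total 6).
CH(COCH3): ketone, 1 C=O (running total 7).

7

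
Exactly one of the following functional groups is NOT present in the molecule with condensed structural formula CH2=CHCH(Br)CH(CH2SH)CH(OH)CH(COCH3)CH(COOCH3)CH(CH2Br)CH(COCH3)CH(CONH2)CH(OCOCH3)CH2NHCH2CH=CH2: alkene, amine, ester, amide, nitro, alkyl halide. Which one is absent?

alkene: present (CH2=CH — C=C double bond → alkene).
amide: present (CH(CONH2) — pendant –CONH2: carbonyl C bonded to C and N → amide).
amine: present (CH2NHCH2 — C–N–C with sp³ carbons and no adjacent C=O → amine (secondary)).
alkyl halide: present (CH(Br) — halogen on an sp³ carbon → alkyl halide).
ester: present (CH(COOCH3) — pendant –COOCH3: carbonyl C bonded to C and –OCH3 → ester).
nitro: no segment matches this pattern.

nitro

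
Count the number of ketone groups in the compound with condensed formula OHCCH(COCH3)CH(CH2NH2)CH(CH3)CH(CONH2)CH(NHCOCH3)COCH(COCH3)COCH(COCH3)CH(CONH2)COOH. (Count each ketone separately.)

5

terminal –CHO: carbonyl C bonded to H and C → aldehyde.
pendant –COCH3: carbonyl C bonded to two carbons → ketone.
pendant –CH2NH2: N on sp³ C, no adjacent C=O → amine.
pendant –CONH2: carbonyl C bonded to C and N → amide.
pendant –NHC(=O)CH3: N bonded to a carbonyl → amide (not amine).
–C(=O)– with carbon on both sides → ketone.
pendant –COCH3: carbonyl C bonded to two carbons → ketone.
–C(=O)– with carbon on both sides → ketone.
pendant –COCH3: carbonyl C bonded to two carbons → ketone.
pendant –CONH2: carbonyl C bonded to C and N → amide.
–COOH: carbonyl C bonded to –OH and C → carboxylic acid (the –OH is not a separate alcohol).
Ketone appears at: CH(COCH3), CO, CH(COCH3), CO, CH(COCH3) → 5.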